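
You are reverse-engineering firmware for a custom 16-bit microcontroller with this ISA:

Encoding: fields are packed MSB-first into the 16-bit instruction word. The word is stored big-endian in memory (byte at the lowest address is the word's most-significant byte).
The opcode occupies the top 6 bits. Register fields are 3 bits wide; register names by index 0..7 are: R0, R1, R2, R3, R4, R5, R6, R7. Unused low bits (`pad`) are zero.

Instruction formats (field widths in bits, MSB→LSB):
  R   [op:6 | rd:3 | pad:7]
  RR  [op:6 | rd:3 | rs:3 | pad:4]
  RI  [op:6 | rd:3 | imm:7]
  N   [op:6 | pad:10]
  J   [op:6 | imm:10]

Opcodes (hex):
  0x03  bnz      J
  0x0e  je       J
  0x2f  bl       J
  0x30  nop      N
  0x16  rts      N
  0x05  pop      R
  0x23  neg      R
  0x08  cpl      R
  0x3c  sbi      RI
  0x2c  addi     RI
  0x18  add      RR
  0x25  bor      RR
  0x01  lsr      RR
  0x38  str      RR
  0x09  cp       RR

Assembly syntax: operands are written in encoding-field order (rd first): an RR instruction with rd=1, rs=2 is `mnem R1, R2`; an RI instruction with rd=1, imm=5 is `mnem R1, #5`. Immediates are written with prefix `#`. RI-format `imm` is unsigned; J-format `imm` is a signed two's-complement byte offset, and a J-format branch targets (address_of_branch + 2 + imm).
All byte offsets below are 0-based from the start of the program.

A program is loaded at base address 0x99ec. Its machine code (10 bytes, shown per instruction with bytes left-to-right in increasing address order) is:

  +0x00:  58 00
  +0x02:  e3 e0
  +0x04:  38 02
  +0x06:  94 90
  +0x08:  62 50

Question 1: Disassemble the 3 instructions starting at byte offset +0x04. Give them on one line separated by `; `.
je #2; bor R1, R1; add R4, R5

@+04  big-endian(38 02) = 0x3802
  top 6b → 0xe → je [J]
  [9:0] imm=2 = #2
@+06  big-endian(94 90) = 0x9490
  top 6b → 0x25 → bor [RR]
  [9:7] rd=1 = R1
  [6:4] rs=1 = R1
@+08  big-endian(62 50) = 0x6250
  top 6b → 0x18 → add [RR]
  [9:7] rd=4 = R4
  [6:4] rs=5 = R5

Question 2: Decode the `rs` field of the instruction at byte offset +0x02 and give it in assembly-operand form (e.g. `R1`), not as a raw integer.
[02] e3 e0 → 0xe3e0
  op=0xe3e0>>10=0x38 ⇒ str (RR)
  [9:7] rd=7 = R7
  [6:4] rs=6 = R6

R6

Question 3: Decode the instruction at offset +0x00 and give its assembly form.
[00] 58 00 → 0x5800
  opcode bits[15:10]=0x16: rts/N

rts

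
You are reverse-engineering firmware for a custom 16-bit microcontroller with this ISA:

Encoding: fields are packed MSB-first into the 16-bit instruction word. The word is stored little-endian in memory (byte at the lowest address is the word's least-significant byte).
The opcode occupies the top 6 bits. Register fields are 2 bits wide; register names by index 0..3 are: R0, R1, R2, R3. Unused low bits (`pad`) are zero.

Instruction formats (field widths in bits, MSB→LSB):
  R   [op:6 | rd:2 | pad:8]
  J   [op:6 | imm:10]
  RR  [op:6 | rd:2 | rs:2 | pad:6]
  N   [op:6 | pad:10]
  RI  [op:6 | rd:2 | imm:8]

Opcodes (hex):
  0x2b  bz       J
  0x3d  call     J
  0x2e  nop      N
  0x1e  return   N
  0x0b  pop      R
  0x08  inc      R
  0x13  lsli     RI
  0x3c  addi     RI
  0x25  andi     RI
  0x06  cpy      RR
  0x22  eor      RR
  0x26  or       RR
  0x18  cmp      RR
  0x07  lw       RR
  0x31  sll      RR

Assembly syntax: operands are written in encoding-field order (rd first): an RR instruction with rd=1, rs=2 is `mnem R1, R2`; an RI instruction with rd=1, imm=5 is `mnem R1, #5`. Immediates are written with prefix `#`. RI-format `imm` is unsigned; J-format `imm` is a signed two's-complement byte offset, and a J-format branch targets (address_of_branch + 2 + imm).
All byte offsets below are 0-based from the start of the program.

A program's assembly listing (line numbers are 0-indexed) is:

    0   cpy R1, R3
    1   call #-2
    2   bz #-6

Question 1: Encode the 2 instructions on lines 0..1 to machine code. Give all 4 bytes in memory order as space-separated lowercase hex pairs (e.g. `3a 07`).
line 0 (cpy): pack op=0x6:6|rd=1:2|rs=3:2|pad=0:6 = 0x19c0; little→ c0 19
line 1 (call): pack op=0x3d:6|imm=-2:10 = 0xf7fe; little→ fe f7

c0 19 fe f7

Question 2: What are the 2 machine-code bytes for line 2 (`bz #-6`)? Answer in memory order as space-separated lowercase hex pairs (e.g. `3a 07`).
fa af

line 2 (bz): pack op=0x2b:6|imm=-6:10 = 0xaffa; little→ fa af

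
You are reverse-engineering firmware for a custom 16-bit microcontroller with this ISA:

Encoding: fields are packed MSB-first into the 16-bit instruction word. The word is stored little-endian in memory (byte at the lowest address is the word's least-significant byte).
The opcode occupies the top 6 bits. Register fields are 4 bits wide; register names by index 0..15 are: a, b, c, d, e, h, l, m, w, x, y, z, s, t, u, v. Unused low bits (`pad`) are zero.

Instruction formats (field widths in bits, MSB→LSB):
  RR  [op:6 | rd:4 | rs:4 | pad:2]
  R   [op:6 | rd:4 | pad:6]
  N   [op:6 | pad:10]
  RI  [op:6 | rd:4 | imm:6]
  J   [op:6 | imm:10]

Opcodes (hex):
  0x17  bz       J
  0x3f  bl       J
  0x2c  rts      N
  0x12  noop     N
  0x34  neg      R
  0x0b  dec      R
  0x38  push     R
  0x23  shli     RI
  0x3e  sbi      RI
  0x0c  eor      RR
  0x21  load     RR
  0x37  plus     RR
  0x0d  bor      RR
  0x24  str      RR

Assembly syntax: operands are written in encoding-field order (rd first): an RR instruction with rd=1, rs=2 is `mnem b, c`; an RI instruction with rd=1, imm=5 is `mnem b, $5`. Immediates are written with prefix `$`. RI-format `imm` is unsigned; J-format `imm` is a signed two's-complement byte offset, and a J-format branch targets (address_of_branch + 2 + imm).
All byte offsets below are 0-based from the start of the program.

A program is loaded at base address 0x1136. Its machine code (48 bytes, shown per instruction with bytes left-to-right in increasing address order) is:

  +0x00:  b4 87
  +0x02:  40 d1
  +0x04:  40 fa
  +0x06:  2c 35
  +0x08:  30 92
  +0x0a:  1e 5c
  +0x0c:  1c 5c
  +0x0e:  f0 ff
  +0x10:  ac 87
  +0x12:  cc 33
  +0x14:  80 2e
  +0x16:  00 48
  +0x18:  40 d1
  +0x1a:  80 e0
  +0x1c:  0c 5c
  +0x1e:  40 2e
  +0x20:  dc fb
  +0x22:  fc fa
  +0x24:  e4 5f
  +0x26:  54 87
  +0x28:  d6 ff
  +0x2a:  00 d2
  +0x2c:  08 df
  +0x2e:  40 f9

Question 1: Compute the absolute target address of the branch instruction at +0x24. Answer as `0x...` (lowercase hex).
0x1140

off 0x24: read e4 5f as little → 0x5fe4
  op=0x5fe4>>10=0x17 ⇒ bz (J)
  [9:0] imm=996 (s10→-28) = $-28
  target = base 0x1136 + off 0x24 + 2 + imm -28 = 0x1140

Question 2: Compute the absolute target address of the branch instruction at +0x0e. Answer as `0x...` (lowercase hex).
@+0e  little-endian(f0 ff) = 0xfff0
  opcode bits[15:10]=0x3f: bl/J
  imm: (w>>0)&0x3ff=0x3f0 (s10→-16) → $-16
  target = base 0x1136 + off 0x0e + 2 + imm -16 = 0x1136

0x1136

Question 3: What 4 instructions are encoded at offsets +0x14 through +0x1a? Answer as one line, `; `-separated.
@+14  little-endian(80 2e) = 0x2e80
  op=0x2e80>>10=0xb ⇒ dec (R)
  rd@[9:6]=0xa ⇒ y
@+16  little-endian(00 48) = 0x4800
  op=0x4800>>10=0x12 ⇒ noop (N)
@+18  little-endian(40 d1) = 0xd140
  op=0xd140>>10=0x34 ⇒ neg (R)
  rd@[9:6]=0x5 ⇒ h
@+1a  little-endian(80 e0) = 0xe080
  op=0xe080>>10=0x38 ⇒ push (R)
  rd@[9:6]=0x2 ⇒ c

dec y; noop; neg h; push c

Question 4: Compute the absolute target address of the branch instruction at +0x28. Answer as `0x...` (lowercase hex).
0x1136

off 0x28: read d6 ff as little → 0xffd6
  top 6b → 0x3f → bl [J]
  [9:0] imm=982 (s10→-42) = $-42
  target = base 0x1136 + off 0x28 + 2 + imm -42 = 0x1136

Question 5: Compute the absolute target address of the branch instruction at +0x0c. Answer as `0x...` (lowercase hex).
@+0c  little-endian(1c 5c) = 0x5c1c
  opcode bits[15:10]=0x17: bz/J
  imm@[9:0]=0x1c ⇒ $28
  target = base 0x1136 + off 0x0c + 2 + imm 28 = 0x1160

0x1160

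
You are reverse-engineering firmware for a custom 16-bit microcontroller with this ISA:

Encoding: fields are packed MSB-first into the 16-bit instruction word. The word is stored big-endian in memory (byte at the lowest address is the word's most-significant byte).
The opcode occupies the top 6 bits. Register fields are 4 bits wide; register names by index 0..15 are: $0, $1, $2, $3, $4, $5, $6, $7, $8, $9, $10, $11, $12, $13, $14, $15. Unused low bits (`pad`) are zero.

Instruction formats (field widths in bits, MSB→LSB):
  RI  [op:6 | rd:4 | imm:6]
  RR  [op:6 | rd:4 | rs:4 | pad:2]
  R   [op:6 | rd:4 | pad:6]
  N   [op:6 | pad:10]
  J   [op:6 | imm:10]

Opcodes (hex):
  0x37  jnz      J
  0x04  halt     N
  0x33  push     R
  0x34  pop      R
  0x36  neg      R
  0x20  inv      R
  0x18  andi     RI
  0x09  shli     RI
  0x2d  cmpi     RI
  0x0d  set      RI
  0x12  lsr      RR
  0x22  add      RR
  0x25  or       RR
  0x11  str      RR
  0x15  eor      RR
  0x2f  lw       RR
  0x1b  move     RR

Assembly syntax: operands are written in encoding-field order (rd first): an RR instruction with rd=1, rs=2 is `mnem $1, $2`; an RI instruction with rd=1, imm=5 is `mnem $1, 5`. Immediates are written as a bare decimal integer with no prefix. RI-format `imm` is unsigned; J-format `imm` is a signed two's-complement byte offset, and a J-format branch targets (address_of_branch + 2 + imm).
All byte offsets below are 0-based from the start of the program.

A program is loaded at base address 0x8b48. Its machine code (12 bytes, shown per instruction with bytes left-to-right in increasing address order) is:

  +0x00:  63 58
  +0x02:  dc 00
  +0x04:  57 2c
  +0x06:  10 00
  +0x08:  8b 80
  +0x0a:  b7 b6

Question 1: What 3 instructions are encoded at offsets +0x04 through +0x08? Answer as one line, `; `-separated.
eor $12, $11; halt; add $14, $0

off 0x04: read 57 2c as big → 0x572c
  opcode bits[15:10]=0x15: eor/RR
  rd@[9:6]=0xc ⇒ $12
  rs@[5:2]=0xb ⇒ $11
off 0x06: read 10 00 as big → 0x1000
  opcode bits[15:10]=0x4: halt/N
off 0x08: read 8b 80 as big → 0x8b80
  opcode bits[15:10]=0x22: add/RR
  rd@[9:6]=0xe ⇒ $14
  rs@[5:2]=0x0 ⇒ $0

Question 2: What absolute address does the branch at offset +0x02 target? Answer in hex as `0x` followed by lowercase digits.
@+02  big-endian(dc 00) = 0xdc00
  opcode bits[15:10]=0x37: jnz/J
  imm: (w>>0)&0x3ff=0x0 → 0
  target = base 0x8b48 + off 0x02 + 2 + imm 0 = 0x8b4c

0x8b4c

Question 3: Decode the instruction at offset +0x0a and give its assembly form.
@+0a  big-endian(b7 b6) = 0xb7b6
  op=0xb7b6>>10=0x2d ⇒ cmpi (RI)
  [9:6] rd=14 = $14
  [5:0] imm=54 = 54

cmpi $14, 54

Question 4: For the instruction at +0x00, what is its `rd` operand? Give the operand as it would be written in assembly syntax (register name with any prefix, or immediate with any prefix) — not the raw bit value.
$13

@+00  big-endian(63 58) = 0x6358
  op=0x6358>>10=0x18 ⇒ andi (RI)
  rd@[9:6]=0xd ⇒ $13
  imm@[5:0]=0x18 ⇒ 24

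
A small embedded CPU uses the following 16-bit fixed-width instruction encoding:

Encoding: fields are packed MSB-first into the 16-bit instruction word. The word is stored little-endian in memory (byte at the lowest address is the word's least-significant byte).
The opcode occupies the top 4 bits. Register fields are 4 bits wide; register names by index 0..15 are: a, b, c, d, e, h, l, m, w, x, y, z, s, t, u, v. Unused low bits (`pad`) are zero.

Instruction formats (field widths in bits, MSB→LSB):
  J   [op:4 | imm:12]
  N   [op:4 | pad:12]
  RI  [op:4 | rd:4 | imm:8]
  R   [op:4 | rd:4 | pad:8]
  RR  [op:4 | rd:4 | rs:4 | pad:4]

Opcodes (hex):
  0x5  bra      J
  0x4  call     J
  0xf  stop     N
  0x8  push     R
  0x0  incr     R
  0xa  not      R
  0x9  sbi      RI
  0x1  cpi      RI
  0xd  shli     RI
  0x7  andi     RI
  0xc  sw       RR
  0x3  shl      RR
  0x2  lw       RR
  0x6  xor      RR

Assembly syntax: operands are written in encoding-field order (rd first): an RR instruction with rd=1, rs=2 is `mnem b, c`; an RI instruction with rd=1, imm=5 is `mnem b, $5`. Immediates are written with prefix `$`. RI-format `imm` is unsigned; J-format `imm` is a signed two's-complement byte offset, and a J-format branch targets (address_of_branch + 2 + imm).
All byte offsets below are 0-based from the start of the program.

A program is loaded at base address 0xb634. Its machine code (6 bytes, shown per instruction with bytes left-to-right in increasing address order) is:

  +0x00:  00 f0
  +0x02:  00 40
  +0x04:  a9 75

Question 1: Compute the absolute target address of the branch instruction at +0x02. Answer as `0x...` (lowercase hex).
off 0x02: read 00 40 as little → 0x4000
  opcode bits[15:12]=0x4: call/J
  imm@[11:0]=0x0 ⇒ $0
  target = base 0xb634 + off 0x02 + 2 + imm 0 = 0xb638

0xb638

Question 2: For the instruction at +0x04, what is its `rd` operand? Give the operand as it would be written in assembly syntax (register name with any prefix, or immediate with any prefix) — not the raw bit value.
off 0x04: read a9 75 as little → 0x75a9
  opcode bits[15:12]=0x7: andi/RI
  rd@[11:8]=0x5 ⇒ h
  imm@[7:0]=0xa9 ⇒ $169

h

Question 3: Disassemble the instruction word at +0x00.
stop

+0x00: 00 f0 ⇒ word 0xf000 (little)
  top 4b → 0xf → stop [N]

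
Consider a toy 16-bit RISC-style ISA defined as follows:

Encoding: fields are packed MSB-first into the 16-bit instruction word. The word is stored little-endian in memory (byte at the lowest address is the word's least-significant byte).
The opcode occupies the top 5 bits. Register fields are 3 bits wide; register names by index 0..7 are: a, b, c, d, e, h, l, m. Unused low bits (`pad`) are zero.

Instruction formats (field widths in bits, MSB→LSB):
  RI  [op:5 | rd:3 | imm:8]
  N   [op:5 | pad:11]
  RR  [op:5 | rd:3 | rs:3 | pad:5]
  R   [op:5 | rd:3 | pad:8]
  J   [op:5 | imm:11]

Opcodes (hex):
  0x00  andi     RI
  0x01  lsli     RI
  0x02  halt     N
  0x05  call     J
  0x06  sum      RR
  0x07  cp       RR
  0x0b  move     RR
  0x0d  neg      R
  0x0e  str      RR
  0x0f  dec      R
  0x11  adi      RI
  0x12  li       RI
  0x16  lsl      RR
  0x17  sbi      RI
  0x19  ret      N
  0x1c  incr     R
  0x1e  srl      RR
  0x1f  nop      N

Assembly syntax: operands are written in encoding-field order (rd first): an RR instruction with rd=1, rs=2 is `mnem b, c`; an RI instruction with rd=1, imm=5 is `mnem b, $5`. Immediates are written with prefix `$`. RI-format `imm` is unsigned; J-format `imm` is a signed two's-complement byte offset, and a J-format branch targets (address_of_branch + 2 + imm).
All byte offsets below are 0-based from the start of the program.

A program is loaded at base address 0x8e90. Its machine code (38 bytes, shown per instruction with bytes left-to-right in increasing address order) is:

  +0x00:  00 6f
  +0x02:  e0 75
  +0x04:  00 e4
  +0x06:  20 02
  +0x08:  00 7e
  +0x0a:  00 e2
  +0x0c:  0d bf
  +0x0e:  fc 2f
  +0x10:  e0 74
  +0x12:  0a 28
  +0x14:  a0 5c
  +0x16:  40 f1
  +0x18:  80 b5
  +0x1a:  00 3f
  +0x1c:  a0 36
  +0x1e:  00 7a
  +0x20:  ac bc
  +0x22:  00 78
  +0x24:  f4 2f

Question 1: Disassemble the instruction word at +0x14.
move e, h

off 0x14: read a0 5c as little → 0x5ca0
  op=0x5ca0>>11=0xb ⇒ move (RR)
  [10:8] rd=4 = e
  [7:5] rs=5 = h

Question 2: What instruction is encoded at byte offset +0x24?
+0x24: f4 2f ⇒ word 0x2ff4 (little)
  top 5b → 0x5 → call [J]
  [10:0] imm=2036 (s11→-12) = $-12

call $-12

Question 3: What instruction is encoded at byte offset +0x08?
dec l

+0x08: 00 7e ⇒ word 0x7e00 (little)
  top 5b → 0xf → dec [R]
  rd: (w>>8)&0x7=0x6 → l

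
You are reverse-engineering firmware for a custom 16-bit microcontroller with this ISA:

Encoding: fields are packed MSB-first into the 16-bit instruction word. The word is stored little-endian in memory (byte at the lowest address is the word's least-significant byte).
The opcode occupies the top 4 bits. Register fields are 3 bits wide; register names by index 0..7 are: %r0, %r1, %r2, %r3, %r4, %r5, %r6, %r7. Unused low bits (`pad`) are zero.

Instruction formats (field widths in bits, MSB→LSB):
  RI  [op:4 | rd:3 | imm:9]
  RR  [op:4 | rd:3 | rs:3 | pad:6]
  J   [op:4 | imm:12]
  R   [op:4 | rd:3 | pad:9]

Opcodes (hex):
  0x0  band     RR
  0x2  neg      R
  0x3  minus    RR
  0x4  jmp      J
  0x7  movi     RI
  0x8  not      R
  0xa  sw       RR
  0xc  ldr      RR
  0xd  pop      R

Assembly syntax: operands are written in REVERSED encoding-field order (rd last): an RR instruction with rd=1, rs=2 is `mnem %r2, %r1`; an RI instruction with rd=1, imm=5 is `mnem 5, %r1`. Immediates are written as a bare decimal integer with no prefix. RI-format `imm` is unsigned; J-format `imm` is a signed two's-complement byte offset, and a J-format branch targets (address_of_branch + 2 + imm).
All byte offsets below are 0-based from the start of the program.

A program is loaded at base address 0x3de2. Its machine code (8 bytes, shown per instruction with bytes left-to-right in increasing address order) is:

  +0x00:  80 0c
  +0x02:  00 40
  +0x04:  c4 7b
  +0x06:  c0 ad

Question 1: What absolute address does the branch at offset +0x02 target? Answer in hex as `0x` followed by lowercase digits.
[02] 00 40 → 0x4000
  opcode bits[15:12]=0x4: jmp/J
  imm@[11:0]=0x0 ⇒ 0
  target = base 0x3de2 + off 0x02 + 2 + imm 0 = 0x3de6

0x3de6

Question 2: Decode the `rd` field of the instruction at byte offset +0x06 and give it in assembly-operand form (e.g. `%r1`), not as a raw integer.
%r6

+0x06: c0 ad ⇒ word 0xadc0 (little)
  top 4b → 0xa → sw [RR]
  [11:9] rd=6 = %r6
  [8:6] rs=7 = %r7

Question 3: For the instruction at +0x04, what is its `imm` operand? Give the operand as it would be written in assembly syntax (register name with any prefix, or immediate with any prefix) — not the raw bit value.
452

@+04  little-endian(c4 7b) = 0x7bc4
  op=0x7bc4>>12=0x7 ⇒ movi (RI)
  rd@[11:9]=0x5 ⇒ %r5
  imm@[8:0]=0x1c4 ⇒ 452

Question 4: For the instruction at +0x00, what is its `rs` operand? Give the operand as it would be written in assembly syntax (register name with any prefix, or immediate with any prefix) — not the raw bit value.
%r2

@+00  little-endian(80 0c) = 0x0c80
  op=0x0c80>>12=0x0 ⇒ band (RR)
  rd@[11:9]=0x6 ⇒ %r6
  rs@[8:6]=0x2 ⇒ %r2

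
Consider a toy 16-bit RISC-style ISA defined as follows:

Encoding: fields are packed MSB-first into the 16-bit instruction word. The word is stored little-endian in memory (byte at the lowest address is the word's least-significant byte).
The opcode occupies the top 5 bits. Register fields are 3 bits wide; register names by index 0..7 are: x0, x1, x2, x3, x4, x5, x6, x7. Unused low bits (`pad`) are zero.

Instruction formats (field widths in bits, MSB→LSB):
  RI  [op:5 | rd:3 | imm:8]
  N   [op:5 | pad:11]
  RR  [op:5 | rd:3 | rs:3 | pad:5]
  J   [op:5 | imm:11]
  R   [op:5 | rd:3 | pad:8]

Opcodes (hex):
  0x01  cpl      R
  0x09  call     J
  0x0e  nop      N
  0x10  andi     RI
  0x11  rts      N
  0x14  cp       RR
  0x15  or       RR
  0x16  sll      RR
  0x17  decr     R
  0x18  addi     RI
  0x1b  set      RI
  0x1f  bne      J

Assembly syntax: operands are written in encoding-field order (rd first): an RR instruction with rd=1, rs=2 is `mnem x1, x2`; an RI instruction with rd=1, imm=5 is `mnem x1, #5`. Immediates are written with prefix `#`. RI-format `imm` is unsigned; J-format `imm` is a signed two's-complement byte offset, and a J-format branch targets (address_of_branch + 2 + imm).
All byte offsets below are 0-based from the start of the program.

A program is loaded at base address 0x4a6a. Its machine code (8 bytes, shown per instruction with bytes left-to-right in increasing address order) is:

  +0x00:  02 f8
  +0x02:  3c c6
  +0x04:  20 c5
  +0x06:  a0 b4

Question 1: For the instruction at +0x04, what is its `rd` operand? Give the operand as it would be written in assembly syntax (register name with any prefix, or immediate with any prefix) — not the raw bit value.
off 0x04: read 20 c5 as little → 0xc520
  top 5b → 0x18 → addi [RI]
  rd@[10:8]=0x5 ⇒ x5
  imm@[7:0]=0x20 ⇒ #32

x5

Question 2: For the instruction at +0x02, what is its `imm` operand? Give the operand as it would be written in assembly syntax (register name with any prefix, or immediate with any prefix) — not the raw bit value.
#60

@+02  little-endian(3c c6) = 0xc63c
  opcode bits[15:11]=0x18: addi/RI
  rd: (w>>8)&0x7=0x6 → x6
  imm: (w>>0)&0xff=0x3c → #60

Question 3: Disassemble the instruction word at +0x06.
sll x4, x5

+0x06: a0 b4 ⇒ word 0xb4a0 (little)
  op=0xb4a0>>11=0x16 ⇒ sll (RR)
  rd@[10:8]=0x4 ⇒ x4
  rs@[7:5]=0x5 ⇒ x5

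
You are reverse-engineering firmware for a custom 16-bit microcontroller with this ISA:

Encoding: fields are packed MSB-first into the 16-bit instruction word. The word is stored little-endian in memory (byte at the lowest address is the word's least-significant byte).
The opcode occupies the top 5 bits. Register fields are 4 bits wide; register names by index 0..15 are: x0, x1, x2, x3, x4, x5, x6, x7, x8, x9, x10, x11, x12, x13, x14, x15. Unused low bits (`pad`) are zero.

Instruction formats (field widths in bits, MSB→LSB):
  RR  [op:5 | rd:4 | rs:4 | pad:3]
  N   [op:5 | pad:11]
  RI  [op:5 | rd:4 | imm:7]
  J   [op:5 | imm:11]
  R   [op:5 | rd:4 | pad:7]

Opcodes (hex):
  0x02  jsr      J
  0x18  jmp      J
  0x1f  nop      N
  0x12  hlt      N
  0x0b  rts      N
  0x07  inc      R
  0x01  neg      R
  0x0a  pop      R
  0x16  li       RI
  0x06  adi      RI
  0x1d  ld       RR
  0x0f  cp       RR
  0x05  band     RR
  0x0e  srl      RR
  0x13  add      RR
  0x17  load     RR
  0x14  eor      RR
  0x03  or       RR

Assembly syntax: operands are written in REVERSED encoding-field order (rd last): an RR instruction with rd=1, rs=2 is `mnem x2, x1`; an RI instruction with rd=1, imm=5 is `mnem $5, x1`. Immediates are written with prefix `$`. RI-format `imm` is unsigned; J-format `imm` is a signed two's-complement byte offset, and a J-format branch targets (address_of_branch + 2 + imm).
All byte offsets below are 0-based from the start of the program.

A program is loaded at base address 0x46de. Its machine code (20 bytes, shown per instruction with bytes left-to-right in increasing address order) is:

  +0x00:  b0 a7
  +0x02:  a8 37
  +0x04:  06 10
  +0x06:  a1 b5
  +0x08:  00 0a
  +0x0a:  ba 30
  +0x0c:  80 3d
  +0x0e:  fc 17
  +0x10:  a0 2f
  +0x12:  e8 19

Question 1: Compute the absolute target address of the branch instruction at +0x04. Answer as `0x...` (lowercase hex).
@+04  little-endian(06 10) = 0x1006
  op=0x1006>>11=0x2 ⇒ jsr (J)
  [10:0] imm=6 = $6
  target = base 0x46de + off 0x04 + 2 + imm 6 = 0x46ea

0x46ea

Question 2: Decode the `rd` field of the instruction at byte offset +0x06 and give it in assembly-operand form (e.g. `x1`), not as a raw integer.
x11

@+06  little-endian(a1 b5) = 0xb5a1
  opcode bits[15:11]=0x16: li/RI
  rd@[10:7]=0xb ⇒ x11
  imm@[6:0]=0x21 ⇒ $33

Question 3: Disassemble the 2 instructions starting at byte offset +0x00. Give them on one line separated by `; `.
eor x6, x15; adi $40, x15

[00] b0 a7 → 0xa7b0
  op=0xa7b0>>11=0x14 ⇒ eor (RR)
  rd: (w>>7)&0xf=0xf → x15
  rs: (w>>3)&0xf=0x6 → x6
[02] a8 37 → 0x37a8
  op=0x37a8>>11=0x6 ⇒ adi (RI)
  rd: (w>>7)&0xf=0xf → x15
  imm: (w>>0)&0x7f=0x28 → $40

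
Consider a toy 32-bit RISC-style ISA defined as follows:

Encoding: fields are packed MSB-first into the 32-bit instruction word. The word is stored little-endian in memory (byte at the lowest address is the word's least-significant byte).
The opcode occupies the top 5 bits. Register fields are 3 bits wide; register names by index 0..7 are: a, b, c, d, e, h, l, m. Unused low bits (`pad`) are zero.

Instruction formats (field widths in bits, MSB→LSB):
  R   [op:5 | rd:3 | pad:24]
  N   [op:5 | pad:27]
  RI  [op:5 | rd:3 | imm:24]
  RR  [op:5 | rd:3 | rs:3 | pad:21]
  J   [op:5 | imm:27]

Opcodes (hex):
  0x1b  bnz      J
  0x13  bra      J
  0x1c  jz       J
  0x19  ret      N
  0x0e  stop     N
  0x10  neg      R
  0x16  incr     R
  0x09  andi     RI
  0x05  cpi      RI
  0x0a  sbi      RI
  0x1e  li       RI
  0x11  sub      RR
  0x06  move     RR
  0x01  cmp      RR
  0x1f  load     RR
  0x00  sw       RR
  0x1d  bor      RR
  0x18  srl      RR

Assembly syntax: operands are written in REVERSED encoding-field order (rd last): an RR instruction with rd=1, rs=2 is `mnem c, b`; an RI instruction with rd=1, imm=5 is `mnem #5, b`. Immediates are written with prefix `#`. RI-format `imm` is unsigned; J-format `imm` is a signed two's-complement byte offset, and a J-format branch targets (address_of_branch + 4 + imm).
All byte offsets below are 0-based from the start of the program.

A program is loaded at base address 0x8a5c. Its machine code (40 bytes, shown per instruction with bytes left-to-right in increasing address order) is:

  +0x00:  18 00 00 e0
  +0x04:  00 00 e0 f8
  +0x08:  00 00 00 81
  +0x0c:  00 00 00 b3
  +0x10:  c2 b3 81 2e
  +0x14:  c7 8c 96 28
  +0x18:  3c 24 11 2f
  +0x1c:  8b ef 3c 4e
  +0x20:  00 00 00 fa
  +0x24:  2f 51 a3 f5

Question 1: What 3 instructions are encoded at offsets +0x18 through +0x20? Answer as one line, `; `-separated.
off 0x18: read 3c 24 11 2f as little → 0x2f11243c
  top 5b → 0x5 → cpi [RI]
  rd@[26:24]=0x7 ⇒ m
  imm@[23:0]=0x11243c ⇒ #1123388
off 0x1c: read 8b ef 3c 4e as little → 0x4e3cef8b
  top 5b → 0x9 → andi [RI]
  rd@[26:24]=0x6 ⇒ l
  imm@[23:0]=0x3cef8b ⇒ #3993483
off 0x20: read 00 00 00 fa as little → 0xfa000000
  top 5b → 0x1f → load [RR]
  rd@[26:24]=0x2 ⇒ c
  rs@[23:21]=0x0 ⇒ a

cpi #1123388, m; andi #3993483, l; load a, c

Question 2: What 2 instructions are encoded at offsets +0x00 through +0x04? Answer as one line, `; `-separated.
jz #24; load m, a

@+00  little-endian(18 00 00 e0) = 0xe0000018
  top 5b → 0x1c → jz [J]
  [26:0] imm=24 = #24
@+04  little-endian(00 00 e0 f8) = 0xf8e00000
  top 5b → 0x1f → load [RR]
  [26:24] rd=0 = a
  [23:21] rs=7 = m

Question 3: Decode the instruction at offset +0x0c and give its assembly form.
+0x0c: 00 00 00 b3 ⇒ word 0xb3000000 (little)
  op=0xb3000000>>27=0x16 ⇒ incr (R)
  rd: (w>>24)&0x7=0x3 → d

incr d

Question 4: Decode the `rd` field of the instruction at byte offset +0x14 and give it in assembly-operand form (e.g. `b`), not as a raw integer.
[14] c7 8c 96 28 → 0x28968cc7
  opcode bits[31:27]=0x5: cpi/RI
  rd@[26:24]=0x0 ⇒ a
  imm@[23:0]=0x968cc7 ⇒ #9866439

a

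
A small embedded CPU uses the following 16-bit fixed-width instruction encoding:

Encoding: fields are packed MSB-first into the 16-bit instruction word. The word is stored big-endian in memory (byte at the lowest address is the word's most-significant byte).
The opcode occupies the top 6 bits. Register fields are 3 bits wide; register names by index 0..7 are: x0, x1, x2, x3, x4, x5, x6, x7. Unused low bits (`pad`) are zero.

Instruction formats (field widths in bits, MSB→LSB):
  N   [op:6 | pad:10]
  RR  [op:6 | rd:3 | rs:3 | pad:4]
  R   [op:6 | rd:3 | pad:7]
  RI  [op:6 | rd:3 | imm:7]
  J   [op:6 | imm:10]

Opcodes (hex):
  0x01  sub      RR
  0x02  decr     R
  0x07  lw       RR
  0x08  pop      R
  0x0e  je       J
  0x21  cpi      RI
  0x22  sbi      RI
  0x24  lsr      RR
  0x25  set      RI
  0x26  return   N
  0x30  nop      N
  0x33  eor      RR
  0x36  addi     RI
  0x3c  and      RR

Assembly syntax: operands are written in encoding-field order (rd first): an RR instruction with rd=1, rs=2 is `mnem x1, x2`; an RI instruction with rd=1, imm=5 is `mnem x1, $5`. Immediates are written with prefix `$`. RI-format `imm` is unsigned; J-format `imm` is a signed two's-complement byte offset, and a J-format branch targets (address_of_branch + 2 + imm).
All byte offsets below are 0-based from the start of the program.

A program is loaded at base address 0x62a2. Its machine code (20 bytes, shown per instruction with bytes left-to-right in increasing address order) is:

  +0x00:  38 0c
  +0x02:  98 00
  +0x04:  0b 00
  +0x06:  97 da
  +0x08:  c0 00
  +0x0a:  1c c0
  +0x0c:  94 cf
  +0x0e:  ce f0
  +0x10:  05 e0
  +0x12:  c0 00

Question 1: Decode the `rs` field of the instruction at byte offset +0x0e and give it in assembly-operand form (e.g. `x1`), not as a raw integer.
[0e] ce f0 → 0xcef0
  opcode bits[15:10]=0x33: eor/RR
  [9:7] rd=5 = x5
  [6:4] rs=7 = x7

x7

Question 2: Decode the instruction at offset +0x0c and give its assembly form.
set x1, $79

+0x0c: 94 cf ⇒ word 0x94cf (big)
  opcode bits[15:10]=0x25: set/RI
  rd@[9:7]=0x1 ⇒ x1
  imm@[6:0]=0x4f ⇒ $79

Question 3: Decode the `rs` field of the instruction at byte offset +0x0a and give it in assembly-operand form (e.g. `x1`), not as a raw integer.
x4

[0a] 1c c0 → 0x1cc0
  opcode bits[15:10]=0x7: lw/RR
  [9:7] rd=1 = x1
  [6:4] rs=4 = x4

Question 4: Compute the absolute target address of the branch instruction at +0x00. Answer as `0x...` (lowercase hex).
0x62b0

off 0x00: read 38 0c as big → 0x380c
  op=0x380c>>10=0xe ⇒ je (J)
  imm: (w>>0)&0x3ff=0xc → $12
  target = base 0x62a2 + off 0x00 + 2 + imm 12 = 0x62b0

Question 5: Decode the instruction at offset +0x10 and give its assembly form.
+0x10: 05 e0 ⇒ word 0x05e0 (big)
  op=0x05e0>>10=0x1 ⇒ sub (RR)
  rd: (w>>7)&0x7=0x3 → x3
  rs: (w>>4)&0x7=0x6 → x6

sub x3, x6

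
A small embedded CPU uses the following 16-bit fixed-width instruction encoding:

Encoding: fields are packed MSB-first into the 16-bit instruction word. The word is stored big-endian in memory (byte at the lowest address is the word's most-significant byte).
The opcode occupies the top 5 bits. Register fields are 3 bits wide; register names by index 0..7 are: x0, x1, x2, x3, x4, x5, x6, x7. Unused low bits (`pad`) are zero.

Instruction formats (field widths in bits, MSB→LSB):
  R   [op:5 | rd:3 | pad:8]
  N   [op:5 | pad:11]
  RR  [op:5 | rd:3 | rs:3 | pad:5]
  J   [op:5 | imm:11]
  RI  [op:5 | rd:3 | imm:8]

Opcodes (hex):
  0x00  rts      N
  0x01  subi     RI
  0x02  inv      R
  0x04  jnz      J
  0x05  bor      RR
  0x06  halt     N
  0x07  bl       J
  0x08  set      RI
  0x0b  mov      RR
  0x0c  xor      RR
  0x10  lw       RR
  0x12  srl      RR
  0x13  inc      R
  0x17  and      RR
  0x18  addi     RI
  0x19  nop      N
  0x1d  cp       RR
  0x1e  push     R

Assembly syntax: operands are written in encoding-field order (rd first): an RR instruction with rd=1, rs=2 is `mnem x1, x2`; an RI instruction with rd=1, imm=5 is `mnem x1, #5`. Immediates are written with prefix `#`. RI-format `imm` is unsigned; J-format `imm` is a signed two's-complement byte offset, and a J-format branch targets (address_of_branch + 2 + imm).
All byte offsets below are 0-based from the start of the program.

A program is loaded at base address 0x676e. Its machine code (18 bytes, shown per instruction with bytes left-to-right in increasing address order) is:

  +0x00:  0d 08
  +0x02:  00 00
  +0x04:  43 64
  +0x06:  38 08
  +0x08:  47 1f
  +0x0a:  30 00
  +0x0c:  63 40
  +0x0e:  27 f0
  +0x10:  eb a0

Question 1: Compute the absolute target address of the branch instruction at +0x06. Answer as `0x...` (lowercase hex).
[06] 38 08 → 0x3808
  op=0x3808>>11=0x7 ⇒ bl (J)
  [10:0] imm=8 = #8
  target = base 0x676e + off 0x06 + 2 + imm 8 = 0x677e

0x677e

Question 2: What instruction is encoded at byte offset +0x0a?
off 0x0a: read 30 00 as big → 0x3000
  opcode bits[15:11]=0x6: halt/N

halt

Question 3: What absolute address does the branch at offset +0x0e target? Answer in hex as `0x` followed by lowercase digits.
0x676e

@+0e  big-endian(27 f0) = 0x27f0
  top 5b → 0x4 → jnz [J]
  imm: (w>>0)&0x7ff=0x7f0 (s11→-16) → #-16
  target = base 0x676e + off 0x0e + 2 + imm -16 = 0x676e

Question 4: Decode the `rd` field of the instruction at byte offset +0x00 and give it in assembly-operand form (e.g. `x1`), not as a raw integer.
x5

[00] 0d 08 → 0x0d08
  opcode bits[15:11]=0x1: subi/RI
  [10:8] rd=5 = x5
  [7:0] imm=8 = #8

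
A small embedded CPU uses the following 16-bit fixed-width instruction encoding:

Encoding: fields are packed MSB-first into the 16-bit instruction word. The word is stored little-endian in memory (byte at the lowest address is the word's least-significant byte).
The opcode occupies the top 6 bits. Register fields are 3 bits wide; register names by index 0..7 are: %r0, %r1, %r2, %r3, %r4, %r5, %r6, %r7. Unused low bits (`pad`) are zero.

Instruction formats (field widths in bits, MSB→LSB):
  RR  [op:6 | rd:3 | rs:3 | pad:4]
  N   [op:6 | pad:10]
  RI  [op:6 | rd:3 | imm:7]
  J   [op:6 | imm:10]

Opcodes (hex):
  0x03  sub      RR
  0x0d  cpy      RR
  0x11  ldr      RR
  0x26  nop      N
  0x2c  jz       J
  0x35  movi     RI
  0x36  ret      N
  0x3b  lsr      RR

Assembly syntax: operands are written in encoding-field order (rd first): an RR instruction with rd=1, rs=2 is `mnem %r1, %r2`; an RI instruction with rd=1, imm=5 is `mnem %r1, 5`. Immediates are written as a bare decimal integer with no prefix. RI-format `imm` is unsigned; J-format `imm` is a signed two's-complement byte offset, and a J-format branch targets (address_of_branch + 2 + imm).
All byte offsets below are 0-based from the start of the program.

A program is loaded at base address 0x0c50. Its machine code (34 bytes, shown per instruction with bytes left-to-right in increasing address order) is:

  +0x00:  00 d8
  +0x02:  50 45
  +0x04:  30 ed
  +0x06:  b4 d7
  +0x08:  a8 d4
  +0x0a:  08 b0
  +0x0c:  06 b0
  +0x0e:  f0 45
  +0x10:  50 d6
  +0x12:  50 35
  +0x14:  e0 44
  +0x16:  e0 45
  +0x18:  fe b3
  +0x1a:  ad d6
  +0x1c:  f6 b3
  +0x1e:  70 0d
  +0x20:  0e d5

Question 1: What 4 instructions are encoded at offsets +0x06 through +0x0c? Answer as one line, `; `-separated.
movi %r7, 52; movi %r1, 40; jz 8; jz 6

[06] b4 d7 → 0xd7b4
  top 6b → 0x35 → movi [RI]
  [9:7] rd=7 = %r7
  [6:0] imm=52 = 52
[08] a8 d4 → 0xd4a8
  top 6b → 0x35 → movi [RI]
  [9:7] rd=1 = %r1
  [6:0] imm=40 = 40
[0a] 08 b0 → 0xb008
  top 6b → 0x2c → jz [J]
  [9:0] imm=8 = 8
[0c] 06 b0 → 0xb006
  top 6b → 0x2c → jz [J]
  [9:0] imm=6 = 6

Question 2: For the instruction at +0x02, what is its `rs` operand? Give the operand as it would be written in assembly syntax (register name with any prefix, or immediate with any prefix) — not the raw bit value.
off 0x02: read 50 45 as little → 0x4550
  op=0x4550>>10=0x11 ⇒ ldr (RR)
  rd: (w>>7)&0x7=0x2 → %r2
  rs: (w>>4)&0x7=0x5 → %r5

%r5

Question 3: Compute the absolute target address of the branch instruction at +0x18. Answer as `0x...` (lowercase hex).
0x0c68

[18] fe b3 → 0xb3fe
  opcode bits[15:10]=0x2c: jz/J
  imm@[9:0]=0x3fe (s10→-2) ⇒ -2
  target = base 0x0c50 + off 0x18 + 2 + imm -2 = 0x0c68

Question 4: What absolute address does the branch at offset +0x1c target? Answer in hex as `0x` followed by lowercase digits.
0x0c64

+0x1c: f6 b3 ⇒ word 0xb3f6 (little)
  opcode bits[15:10]=0x2c: jz/J
  imm@[9:0]=0x3f6 (s10→-10) ⇒ -10
  target = base 0x0c50 + off 0x1c + 2 + imm -10 = 0x0c64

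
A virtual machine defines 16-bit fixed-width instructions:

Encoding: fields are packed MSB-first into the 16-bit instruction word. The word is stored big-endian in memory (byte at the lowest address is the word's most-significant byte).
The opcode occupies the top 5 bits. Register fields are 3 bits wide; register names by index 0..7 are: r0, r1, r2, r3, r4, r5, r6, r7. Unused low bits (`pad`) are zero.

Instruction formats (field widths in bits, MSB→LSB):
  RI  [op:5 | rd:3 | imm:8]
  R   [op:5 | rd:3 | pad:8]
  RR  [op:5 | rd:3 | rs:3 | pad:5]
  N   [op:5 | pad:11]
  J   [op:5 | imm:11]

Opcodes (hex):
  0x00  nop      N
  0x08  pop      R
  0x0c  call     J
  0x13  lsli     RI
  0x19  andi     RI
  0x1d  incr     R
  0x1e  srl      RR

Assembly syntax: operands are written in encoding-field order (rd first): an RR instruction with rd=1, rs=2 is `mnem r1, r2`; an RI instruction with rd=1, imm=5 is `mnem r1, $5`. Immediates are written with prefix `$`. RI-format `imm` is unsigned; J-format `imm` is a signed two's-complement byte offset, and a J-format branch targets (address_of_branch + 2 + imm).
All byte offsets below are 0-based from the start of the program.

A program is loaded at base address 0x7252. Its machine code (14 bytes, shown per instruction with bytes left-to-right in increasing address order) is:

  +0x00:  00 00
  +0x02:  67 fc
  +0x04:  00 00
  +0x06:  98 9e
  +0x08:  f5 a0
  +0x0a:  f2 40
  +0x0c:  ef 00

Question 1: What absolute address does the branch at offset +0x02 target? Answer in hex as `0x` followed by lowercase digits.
[02] 67 fc → 0x67fc
  opcode bits[15:11]=0xc: call/J
  [10:0] imm=2044 (s11→-4) = $-4
  target = base 0x7252 + off 0x02 + 2 + imm -4 = 0x7252

0x7252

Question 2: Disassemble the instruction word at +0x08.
srl r5, r5

off 0x08: read f5 a0 as big → 0xf5a0
  opcode bits[15:11]=0x1e: srl/RR
  rd@[10:8]=0x5 ⇒ r5
  rs@[7:5]=0x5 ⇒ r5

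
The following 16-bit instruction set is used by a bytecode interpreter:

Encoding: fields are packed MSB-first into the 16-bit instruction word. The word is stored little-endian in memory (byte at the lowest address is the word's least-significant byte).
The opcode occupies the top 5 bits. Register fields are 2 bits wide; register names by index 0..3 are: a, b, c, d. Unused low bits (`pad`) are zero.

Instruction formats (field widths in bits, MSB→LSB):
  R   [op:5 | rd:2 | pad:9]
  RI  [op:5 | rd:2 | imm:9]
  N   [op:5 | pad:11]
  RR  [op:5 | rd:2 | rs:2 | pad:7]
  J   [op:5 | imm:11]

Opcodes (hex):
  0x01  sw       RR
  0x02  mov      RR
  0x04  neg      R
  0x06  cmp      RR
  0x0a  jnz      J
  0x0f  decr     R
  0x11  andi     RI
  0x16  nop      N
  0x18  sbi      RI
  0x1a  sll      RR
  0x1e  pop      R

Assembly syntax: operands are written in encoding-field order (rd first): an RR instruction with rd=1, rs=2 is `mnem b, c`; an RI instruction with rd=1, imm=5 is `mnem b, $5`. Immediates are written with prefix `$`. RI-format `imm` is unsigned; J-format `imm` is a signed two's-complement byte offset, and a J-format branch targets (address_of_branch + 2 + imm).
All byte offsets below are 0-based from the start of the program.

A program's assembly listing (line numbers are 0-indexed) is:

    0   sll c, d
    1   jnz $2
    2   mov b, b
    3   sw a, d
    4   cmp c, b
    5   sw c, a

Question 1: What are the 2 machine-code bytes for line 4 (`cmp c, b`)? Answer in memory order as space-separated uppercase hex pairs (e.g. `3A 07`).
80 34

L4: cmp op=0x6:5|rd=2:2|rs=1:2|pad=0:7 ⇒ 0x3480 ⇒ little 80 34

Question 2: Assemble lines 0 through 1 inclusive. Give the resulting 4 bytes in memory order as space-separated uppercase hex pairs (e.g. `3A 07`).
0. sll fields op=0x1a:5|rd=2:2|rs=3:2|pad=0:7 → word d580h → 80 d5
1. jnz fields op=0xa:5|imm=2:11 → word 5002h → 02 50

80 D5 02 50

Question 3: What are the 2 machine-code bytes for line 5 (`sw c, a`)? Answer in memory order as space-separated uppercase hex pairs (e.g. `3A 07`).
00 0C

5. sw fields op=0x1:5|rd=2:2|rs=0:2|pad=0:7 → word 0c00h → 00 0c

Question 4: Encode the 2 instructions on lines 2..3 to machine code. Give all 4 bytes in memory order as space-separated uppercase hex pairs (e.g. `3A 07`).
line 2 (mov): pack op=0x2:5|rd=1:2|rs=1:2|pad=0:7 = 0x1280; little→ 80 12
line 3 (sw): pack op=0x1:5|rd=0:2|rs=3:2|pad=0:7 = 0x0980; little→ 80 09

80 12 80 09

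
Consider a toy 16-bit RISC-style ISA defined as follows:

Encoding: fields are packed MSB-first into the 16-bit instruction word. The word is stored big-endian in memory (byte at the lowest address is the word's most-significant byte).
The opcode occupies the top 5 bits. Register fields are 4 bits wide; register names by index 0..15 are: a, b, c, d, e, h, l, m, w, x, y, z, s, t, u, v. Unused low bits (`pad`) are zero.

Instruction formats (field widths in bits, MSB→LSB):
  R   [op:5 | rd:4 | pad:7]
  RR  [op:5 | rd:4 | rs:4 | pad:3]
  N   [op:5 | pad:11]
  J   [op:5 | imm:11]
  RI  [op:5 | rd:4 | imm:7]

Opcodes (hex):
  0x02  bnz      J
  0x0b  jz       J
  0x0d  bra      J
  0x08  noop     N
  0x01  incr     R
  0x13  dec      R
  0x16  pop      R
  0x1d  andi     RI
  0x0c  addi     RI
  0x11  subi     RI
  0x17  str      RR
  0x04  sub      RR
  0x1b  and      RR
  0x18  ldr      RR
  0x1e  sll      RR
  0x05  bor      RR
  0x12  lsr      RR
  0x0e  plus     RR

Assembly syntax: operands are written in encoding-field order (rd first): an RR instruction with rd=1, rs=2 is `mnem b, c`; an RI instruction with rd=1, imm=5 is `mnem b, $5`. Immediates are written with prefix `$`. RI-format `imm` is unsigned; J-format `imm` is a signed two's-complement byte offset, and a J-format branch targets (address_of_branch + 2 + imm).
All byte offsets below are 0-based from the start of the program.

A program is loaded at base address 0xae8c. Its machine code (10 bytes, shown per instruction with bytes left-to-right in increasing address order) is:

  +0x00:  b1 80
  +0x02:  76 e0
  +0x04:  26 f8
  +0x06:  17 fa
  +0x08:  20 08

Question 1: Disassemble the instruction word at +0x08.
[08] 20 08 → 0x2008
  opcode bits[15:11]=0x4: sub/RR
  rd@[10:7]=0x0 ⇒ a
  rs@[6:3]=0x1 ⇒ b

sub a, b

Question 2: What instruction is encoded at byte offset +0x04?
sub t, v

[04] 26 f8 → 0x26f8
  op=0x26f8>>11=0x4 ⇒ sub (RR)
  [10:7] rd=13 = t
  [6:3] rs=15 = v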